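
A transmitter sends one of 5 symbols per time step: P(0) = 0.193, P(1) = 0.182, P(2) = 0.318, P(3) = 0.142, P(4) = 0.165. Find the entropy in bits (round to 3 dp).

2.260 bits

H = −Σ pᵢ log₂ pᵢ.
−0.193·log₂(0.193) = 0.4581
−0.182·log₂(0.182) = 0.4474
−0.318·log₂(0.318) = 0.5256
−0.142·log₂(0.142) = 0.3999
−0.165·log₂(0.165) = 0.4289
Sum ≈ 2.2598 → 2.260 bits.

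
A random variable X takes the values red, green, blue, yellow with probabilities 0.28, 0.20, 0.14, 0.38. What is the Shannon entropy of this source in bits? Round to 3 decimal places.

1.906 bits

H = −Σ pᵢ log₂ pᵢ.
−0.28·log₂(0.28) = 0.5142
−0.20·log₂(0.20) = 0.4644
−0.14·log₂(0.14) = 0.3971
−0.38·log₂(0.38) = 0.5305
Sum ≈ 1.9062 → 1.906 bits.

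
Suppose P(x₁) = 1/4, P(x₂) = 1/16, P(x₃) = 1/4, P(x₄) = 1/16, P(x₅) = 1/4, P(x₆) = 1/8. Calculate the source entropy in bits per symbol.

2.375 bits

Each probability is a power of 1/2, so log₂(1/p) is an integer.
H = Σ p·log₂(1/p) = 1/4·2 + 1/16·4 + 1/4·2 + 1/16·4 + 1/4·2 + 1/8·3 = 2.375 bits.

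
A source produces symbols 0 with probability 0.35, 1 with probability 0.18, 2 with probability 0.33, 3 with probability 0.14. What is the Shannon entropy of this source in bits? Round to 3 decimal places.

1.900 bits

H = −Σ pᵢ log₂ pᵢ.
−0.35·log₂(0.35) = 0.5301
−0.18·log₂(0.18) = 0.4453
−0.33·log₂(0.33) = 0.5278
−0.14·log₂(0.14) = 0.3971
Sum ≈ 1.9003 → 1.900 bits.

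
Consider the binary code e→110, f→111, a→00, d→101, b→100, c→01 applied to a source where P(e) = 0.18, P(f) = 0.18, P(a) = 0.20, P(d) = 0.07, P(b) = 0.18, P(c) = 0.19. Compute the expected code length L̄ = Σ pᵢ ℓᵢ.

L̄ = Σ pᵢ·ℓᵢ = 0.18·3 + 0.18·3 + 0.20·2 + 0.07·3 + 0.18·3 + 0.19·2 = 2.61 bits/symbol.

2.61 bits/symbol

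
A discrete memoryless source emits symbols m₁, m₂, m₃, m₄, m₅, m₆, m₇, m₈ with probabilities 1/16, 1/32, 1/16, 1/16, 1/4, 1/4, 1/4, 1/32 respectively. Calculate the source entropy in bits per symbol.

2.5625 bits

Each probability is a power of 1/2, so log₂(1/p) is an integer.
H = Σ p·log₂(1/p) = 1/16·4 + 1/32·5 + 1/16·4 + 1/16·4 + 1/4·2 + 1/4·2 + 1/4·2 + 1/32·5 = 2.5625 bits.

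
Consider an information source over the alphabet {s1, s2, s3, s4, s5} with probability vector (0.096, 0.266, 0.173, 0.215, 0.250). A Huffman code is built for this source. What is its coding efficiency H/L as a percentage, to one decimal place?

Entropy H = −Σ p log₂ p ≈ 2.2474 bits.
Huffman merges: 12/125+173/1000→269/1000; 43/200+1/4→93/200; 133/500+269/1000→107/200; 93/200+107/200→1. L = 2269/1000 ≈ 2.2690.
Efficiency = H/L = 2.2474/2.2690 = 99.0%.

99.0%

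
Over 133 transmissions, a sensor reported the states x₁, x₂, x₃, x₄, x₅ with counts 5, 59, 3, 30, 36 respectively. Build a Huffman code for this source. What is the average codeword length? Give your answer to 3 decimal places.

Probabilities are the counts divided by 133.
Repeatedly combine the two least-probable nodes; the expected code length is the sum of the merged weights.
merge 3/133 + 5/133 → 8/133
merge 8/133 + 30/133 → 2/7
merge 36/133 + 2/7 → 74/133
merge 59/133 + 74/133 → 1
L = 8/133 + 2/7 + 74/133 + 1 = 253/133 ≈ 1.902 bits/symbol.

1.902 bits/symbol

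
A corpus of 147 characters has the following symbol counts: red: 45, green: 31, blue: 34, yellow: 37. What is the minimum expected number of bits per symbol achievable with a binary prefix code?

Probabilities are the counts divided by 147.
Repeatedly combine the two least-probable nodes; the expected code length is the sum of the merged weights.
merge 31/147 + 34/147 → 65/147
merge 37/147 + 15/49 → 82/147
merge 65/147 + 82/147 → 1
L = 65/147 + 82/147 + 1 = 2 bits/symbol.

2 bits/symbol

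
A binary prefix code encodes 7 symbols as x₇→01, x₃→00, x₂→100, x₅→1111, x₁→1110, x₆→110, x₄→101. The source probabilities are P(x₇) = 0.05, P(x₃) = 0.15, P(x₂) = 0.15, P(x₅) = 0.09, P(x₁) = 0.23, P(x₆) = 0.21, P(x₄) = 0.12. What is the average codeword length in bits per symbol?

L̄ = Σ pᵢ·ℓᵢ = 0.05·2 + 0.15·2 + 0.15·3 + 0.09·4 + 0.23·4 + 0.21·3 + 0.12·3 = 3.12 bits/symbol.

3.12 bits/symbol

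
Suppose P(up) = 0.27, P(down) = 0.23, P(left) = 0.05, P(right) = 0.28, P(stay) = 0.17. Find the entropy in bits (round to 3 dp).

H = −Σ pᵢ log₂ pᵢ.
−0.27·log₂(0.27) = 0.5100
−0.23·log₂(0.23) = 0.4877
−0.05·log₂(0.05) = 0.2161
−0.28·log₂(0.28) = 0.5142
−0.17·log₂(0.17) = 0.4346
Sum ≈ 2.1626 → 2.163 bits.

2.163 bits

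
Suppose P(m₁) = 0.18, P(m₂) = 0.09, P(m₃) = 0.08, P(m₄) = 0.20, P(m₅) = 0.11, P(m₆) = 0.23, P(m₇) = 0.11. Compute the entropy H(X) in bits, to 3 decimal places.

2.702 bits

H = −Σ pᵢ log₂ pᵢ.
−0.18·log₂(0.18) = 0.4453
−0.09·log₂(0.09) = 0.3127
−0.08·log₂(0.08) = 0.2915
−0.20·log₂(0.20) = 0.4644
−0.11·log₂(0.11) = 0.3503
−0.23·log₂(0.23) = 0.4877
−0.11·log₂(0.11) = 0.3503
Sum ≈ 2.7021 → 2.702 bits.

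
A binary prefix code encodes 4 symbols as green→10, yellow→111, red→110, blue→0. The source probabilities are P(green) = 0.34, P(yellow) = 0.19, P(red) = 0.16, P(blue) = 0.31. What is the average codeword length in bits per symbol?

2.04 bits/symbol

L̄ = Σ pᵢ·ℓᵢ = 0.34·2 + 0.19·3 + 0.16·3 + 0.31·1 = 2.04 bits/symbol.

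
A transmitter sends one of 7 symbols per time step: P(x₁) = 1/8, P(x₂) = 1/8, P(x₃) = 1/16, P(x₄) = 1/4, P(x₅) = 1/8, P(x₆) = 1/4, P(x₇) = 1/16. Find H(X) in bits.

Each probability is a power of 1/2, so log₂(1/p) is an integer.
H = Σ p·log₂(1/p) = 1/8·3 + 1/8·3 + 1/16·4 + 1/4·2 + 1/8·3 + 1/4·2 + 1/16·4 = 2.625 bits.

2.625 bits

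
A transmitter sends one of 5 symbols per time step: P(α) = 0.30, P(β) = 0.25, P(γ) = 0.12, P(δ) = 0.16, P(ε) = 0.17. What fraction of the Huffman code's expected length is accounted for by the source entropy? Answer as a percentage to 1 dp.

Entropy H = −Σ p log₂ p ≈ 2.2458 bits.
Huffman merges: 3/25+4/25→7/25; 17/100+1/4→21/50; 7/25+3/10→29/50; 21/50+29/50→1. L = 57/25 ≈ 2.2800.
Efficiency = H/L = 2.2458/2.2800 = 98.5%.

98.5%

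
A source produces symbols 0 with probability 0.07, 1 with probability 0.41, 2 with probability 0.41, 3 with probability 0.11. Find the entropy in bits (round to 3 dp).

H = −Σ pᵢ log₂ pᵢ.
−0.07·log₂(0.07) = 0.2686
−0.41·log₂(0.41) = 0.5274
−0.41·log₂(0.41) = 0.5274
−0.11·log₂(0.11) = 0.3503
Sum ≈ 1.6736 → 1.674 bits.

1.674 bits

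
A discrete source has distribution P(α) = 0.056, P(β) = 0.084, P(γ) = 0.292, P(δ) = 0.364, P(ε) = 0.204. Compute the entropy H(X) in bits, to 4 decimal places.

H = −Σ pᵢ log₂ pᵢ.
−0.056·log₂(0.056) = 0.2329
−0.084·log₂(0.084) = 0.3002
−0.292·log₂(0.292) = 0.5186
−0.364·log₂(0.364) = 0.5307
−0.204·log₂(0.204) = 0.4678
Sum ≈ 2.0502 → 2.0502 bits.

2.0502 bits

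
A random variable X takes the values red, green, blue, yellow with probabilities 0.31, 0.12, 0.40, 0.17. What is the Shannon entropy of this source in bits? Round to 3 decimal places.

1.854 bits

H = −Σ pᵢ log₂ pᵢ.
−0.31·log₂(0.31) = 0.5238
−0.12·log₂(0.12) = 0.3671
−0.40·log₂(0.40) = 0.5288
−0.17·log₂(0.17) = 0.4346
Sum ≈ 1.8542 → 1.854 bits.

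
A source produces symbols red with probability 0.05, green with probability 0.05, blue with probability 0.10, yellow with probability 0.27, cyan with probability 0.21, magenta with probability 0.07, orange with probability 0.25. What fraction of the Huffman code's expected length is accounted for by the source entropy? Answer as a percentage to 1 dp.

99.0%

Entropy H = −Σ p log₂ p ≈ 2.5158 bits.
Huffman merges: 1/20+1/20→1/10; 7/100+1/10→17/100; 1/10+17/100→27/100; 21/100+1/4→23/50; 27/100+27/100→27/50; 23/50+27/50→1. L = 127/50 ≈ 2.5400.
Efficiency = H/L = 2.5158/2.5400 = 99.0%.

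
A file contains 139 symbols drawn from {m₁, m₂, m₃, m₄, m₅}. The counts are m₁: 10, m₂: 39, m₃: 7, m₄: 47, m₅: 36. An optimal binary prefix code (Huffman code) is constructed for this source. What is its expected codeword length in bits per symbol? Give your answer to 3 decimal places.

Probabilities are the counts divided by 139.
Repeatedly combine the two least-probable nodes; the expected code length is the sum of the merged weights.
merge 7/139 + 10/139 → 17/139
merge 17/139 + 36/139 → 53/139
merge 39/139 + 47/139 → 86/139
merge 53/139 + 86/139 → 1
L = 17/139 + 53/139 + 86/139 + 1 = 295/139 ≈ 2.122 bits/symbol.

2.122 bits/symbol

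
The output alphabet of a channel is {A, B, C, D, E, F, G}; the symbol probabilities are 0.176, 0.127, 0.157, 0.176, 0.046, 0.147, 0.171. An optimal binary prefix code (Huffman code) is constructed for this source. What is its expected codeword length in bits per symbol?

2.821 bits/symbol

Repeatedly combine the two least-probable nodes; the expected code length is the sum of the merged weights.
merge 23/500 + 127/1000 → 173/1000
merge 147/1000 + 157/1000 → 38/125
merge 171/1000 + 173/1000 → 43/125
merge 22/125 + 22/125 → 44/125
merge 38/125 + 43/125 → 81/125
merge 44/125 + 81/125 → 1
L = 173/1000 + 38/125 + 43/125 + 44/125 + 81/125 + 1 = 2821/1000 = 2.821 bits/symbol.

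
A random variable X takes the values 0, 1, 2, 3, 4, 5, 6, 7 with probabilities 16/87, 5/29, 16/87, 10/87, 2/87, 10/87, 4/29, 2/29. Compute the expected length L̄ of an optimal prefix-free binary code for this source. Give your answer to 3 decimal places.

2.908 bits/symbol

Repeatedly combine the two least-probable nodes; the expected code length is the sum of the merged weights.
merge 2/87 + 2/29 → 8/87
merge 8/87 + 10/87 → 6/29
merge 10/87 + 4/29 → 22/87
merge 5/29 + 16/87 → 31/87
merge 16/87 + 6/29 → 34/87
merge 22/87 + 31/87 → 53/87
merge 34/87 + 53/87 → 1
L = 8/87 + 6/29 + 22/87 + 31/87 + 34/87 + 53/87 + 1 = 253/87 ≈ 2.908 bits/symbol.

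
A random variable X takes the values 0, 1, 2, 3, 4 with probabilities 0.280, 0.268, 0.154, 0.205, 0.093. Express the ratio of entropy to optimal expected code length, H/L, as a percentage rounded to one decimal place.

Entropy H = −Σ p log₂ p ≈ 2.2264 bits.
Huffman merges: 93/1000+77/500→247/1000; 41/200+247/1000→113/250; 67/250+7/25→137/250; 113/250+137/250→1. L = 2247/1000 ≈ 2.2470.
Efficiency = H/L = 2.2264/2.2470 = 99.1%.

99.1%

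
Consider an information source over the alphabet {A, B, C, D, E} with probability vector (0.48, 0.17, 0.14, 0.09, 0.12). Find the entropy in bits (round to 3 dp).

H = −Σ pᵢ log₂ pᵢ.
−0.48·log₂(0.48) = 0.5083
−0.17·log₂(0.17) = 0.4346
−0.14·log₂(0.14) = 0.3971
−0.09·log₂(0.09) = 0.3127
−0.12·log₂(0.12) = 0.3671
Sum ≈ 2.0197 → 2.020 bits.

2.020 bits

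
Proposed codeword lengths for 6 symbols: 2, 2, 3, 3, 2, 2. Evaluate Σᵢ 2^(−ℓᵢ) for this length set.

With common denominator 2^3 = 8: Σ 2^(−ℓᵢ) = 2/8 + 2/8 + 1/8 + 1/8 + 2/8 + 2/8 = 10/8 = 1.25.

1.25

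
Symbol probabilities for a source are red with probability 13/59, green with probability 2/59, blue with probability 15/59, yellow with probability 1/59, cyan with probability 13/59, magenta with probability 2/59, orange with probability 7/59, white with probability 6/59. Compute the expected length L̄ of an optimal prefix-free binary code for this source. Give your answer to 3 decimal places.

2.627 bits/symbol

Repeatedly combine the two least-probable nodes; the expected code length is the sum of the merged weights.
merge 1/59 + 2/59 → 3/59
merge 2/59 + 3/59 → 5/59
merge 5/59 + 6/59 → 11/59
merge 7/59 + 11/59 → 18/59
merge 13/59 + 13/59 → 26/59
merge 15/59 + 18/59 → 33/59
merge 26/59 + 33/59 → 1
L = 3/59 + 5/59 + 11/59 + 18/59 + 26/59 + 33/59 + 1 = 155/59 ≈ 2.627 bits/symbol.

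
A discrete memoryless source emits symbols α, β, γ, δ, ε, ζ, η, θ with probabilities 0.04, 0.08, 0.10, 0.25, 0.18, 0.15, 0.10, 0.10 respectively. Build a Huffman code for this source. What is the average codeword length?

2.87 bits/symbol

Repeatedly combine the two least-probable nodes; the expected code length is the sum of the merged weights.
merge 1/25 + 2/25 → 3/25
merge 1/10 + 1/10 → 1/5
merge 1/10 + 3/25 → 11/50
merge 3/20 + 9/50 → 33/100
merge 1/5 + 11/50 → 21/50
merge 1/4 + 33/100 → 29/50
merge 21/50 + 29/50 → 1
L = 3/25 + 1/5 + 11/50 + 33/100 + 21/50 + 29/50 + 1 = 287/100 = 2.87 bits/symbol.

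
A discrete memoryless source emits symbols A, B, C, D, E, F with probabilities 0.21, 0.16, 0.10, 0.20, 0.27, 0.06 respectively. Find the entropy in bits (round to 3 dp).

H = −Σ pᵢ log₂ pᵢ.
−0.21·log₂(0.21) = 0.4728
−0.16·log₂(0.16) = 0.4230
−0.10·log₂(0.10) = 0.3322
−0.20·log₂(0.20) = 0.4644
−0.27·log₂(0.27) = 0.5100
−0.06·log₂(0.06) = 0.2435
Sum ≈ 2.4460 → 2.446 bits.

2.446 bits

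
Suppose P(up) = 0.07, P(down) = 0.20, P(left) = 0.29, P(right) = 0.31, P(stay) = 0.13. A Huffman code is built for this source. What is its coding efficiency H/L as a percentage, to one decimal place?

Entropy H = −Σ p log₂ p ≈ 2.1573 bits.
Huffman merges: 7/100+13/100→1/5; 1/5+1/5→2/5; 29/100+31/100→3/5; 2/5+3/5→1. L = 11/5 ≈ 2.2000.
Efficiency = H/L = 2.1573/2.2000 = 98.1%.

98.1%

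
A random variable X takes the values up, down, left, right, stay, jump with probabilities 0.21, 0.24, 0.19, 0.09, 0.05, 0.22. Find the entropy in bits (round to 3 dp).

H = −Σ pᵢ log₂ pᵢ.
−0.21·log₂(0.21) = 0.4728
−0.24·log₂(0.24) = 0.4941
−0.19·log₂(0.19) = 0.4552
−0.09·log₂(0.09) = 0.3127
−0.05·log₂(0.05) = 0.2161
−0.22·log₂(0.22) = 0.4806
Sum ≈ 2.4315 → 2.432 bits.

2.432 bits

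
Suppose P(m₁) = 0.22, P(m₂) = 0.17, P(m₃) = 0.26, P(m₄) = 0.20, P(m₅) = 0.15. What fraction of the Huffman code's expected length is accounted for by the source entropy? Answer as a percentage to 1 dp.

98.9%

Entropy H = −Σ p log₂ p ≈ 2.2954 bits.
Huffman merges: 3/20+17/100→8/25; 1/5+11/50→21/50; 13/50+8/25→29/50; 21/50+29/50→1. L = 58/25 ≈ 2.3200.
Efficiency = H/L = 2.2954/2.3200 = 98.9%.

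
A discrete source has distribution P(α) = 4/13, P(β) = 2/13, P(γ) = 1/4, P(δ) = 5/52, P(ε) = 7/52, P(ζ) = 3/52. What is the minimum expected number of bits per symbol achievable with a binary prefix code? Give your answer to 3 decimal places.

2.442 bits/symbol

Repeatedly combine the two least-probable nodes; the expected code length is the sum of the merged weights.
merge 3/52 + 5/52 → 2/13
merge 7/52 + 2/13 → 15/52
merge 2/13 + 1/4 → 21/52
merge 15/52 + 4/13 → 31/52
merge 21/52 + 31/52 → 1
L = 2/13 + 15/52 + 21/52 + 31/52 + 1 = 127/52 ≈ 2.442 bits/symbol.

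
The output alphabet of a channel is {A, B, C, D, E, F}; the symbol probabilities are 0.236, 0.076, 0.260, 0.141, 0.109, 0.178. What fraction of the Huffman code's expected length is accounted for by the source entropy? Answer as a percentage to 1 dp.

98.6%

Entropy H = −Σ p log₂ p ≈ 2.4697 bits.
Huffman merges: 19/250+109/1000→37/200; 141/1000+89/500→319/1000; 37/200+59/250→421/1000; 13/50+319/1000→579/1000; 421/1000+579/1000→1. L = 313/125 ≈ 2.5040.
Efficiency = H/L = 2.4697/2.5040 = 98.6%.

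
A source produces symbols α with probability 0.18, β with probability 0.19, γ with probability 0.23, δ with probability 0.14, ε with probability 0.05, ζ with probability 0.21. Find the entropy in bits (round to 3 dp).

H = −Σ pᵢ log₂ pᵢ.
−0.18·log₂(0.18) = 0.4453
−0.19·log₂(0.19) = 0.4552
−0.23·log₂(0.23) = 0.4877
−0.14·log₂(0.14) = 0.3971
−0.05·log₂(0.05) = 0.2161
−0.21·log₂(0.21) = 0.4728
Sum ≈ 2.4742 → 2.474 bits.

2.474 bits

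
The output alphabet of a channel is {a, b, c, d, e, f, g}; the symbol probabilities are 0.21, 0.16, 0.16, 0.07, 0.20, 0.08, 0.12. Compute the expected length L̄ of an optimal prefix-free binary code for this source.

Repeatedly combine the two least-probable nodes; the expected code length is the sum of the merged weights.
merge 7/100 + 2/25 → 3/20
merge 3/25 + 3/20 → 27/100
merge 4/25 + 4/25 → 8/25
merge 1/5 + 21/100 → 41/100
merge 27/100 + 8/25 → 59/100
merge 41/100 + 59/100 → 1
L = 3/20 + 27/100 + 8/25 + 41/100 + 59/100 + 1 = 137/50 = 2.74 bits/symbol.

2.74 bits/symbol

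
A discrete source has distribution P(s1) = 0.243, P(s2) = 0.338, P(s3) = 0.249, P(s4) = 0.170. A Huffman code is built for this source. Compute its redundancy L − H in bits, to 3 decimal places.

Entropy H = −Σ p log₂ p ≈ 1.9589 bits.
Huffman merges: 17/100+243/1000→413/1000; 249/1000+169/500→587/1000; 413/1000+587/1000→1. L = 2 ≈ 2.0000.
L − H = 2.0000 − 1.9589 = 0.041 bits.

0.041 bits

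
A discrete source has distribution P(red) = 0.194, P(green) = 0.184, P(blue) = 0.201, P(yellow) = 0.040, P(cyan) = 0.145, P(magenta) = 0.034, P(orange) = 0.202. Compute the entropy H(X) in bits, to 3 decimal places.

2.595 bits

H = −Σ pᵢ log₂ pᵢ.
−0.194·log₂(0.194) = 0.4590
−0.184·log₂(0.184) = 0.4494
−0.201·log₂(0.201) = 0.4653
−0.040·log₂(0.040) = 0.1858
−0.145·log₂(0.145) = 0.4040
−0.034·log₂(0.034) = 0.1659
−0.202·log₂(0.202) = 0.4661
Sum ≈ 2.5953 → 2.595 bits.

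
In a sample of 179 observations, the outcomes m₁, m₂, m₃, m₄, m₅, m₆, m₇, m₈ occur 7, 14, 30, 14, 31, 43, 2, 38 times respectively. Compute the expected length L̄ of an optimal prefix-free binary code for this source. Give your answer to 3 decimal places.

Probabilities are the counts divided by 179.
Repeatedly combine the two least-probable nodes; the expected code length is the sum of the merged weights.
merge 2/179 + 7/179 → 9/179
merge 9/179 + 14/179 → 23/179
merge 14/179 + 23/179 → 37/179
merge 30/179 + 31/179 → 61/179
merge 37/179 + 38/179 → 75/179
merge 43/179 + 61/179 → 104/179
merge 75/179 + 104/179 → 1
L = 9/179 + 23/179 + 37/179 + 61/179 + 75/179 + 104/179 + 1 = 488/179 ≈ 2.726 bits/symbol.

2.726 bits/symbol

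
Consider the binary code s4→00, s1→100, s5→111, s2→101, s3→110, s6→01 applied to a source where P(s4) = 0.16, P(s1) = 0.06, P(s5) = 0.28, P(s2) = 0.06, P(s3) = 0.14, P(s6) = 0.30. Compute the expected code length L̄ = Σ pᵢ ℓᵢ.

2.54 bits/symbol

L̄ = Σ pᵢ·ℓᵢ = 0.16·2 + 0.06·3 + 0.28·3 + 0.06·3 + 0.14·3 + 0.30·2 = 2.54 bits/symbol.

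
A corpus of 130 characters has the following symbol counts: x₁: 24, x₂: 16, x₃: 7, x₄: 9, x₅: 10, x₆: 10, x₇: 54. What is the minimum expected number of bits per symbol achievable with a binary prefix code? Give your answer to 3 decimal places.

Probabilities are the counts divided by 130.
Repeatedly combine the two least-probable nodes; the expected code length is the sum of the merged weights.
merge 7/130 + 9/130 → 8/65
merge 1/13 + 1/13 → 2/13
merge 8/65 + 8/65 → 16/65
merge 2/13 + 12/65 → 22/65
merge 16/65 + 22/65 → 38/65
merge 27/65 + 38/65 → 1
L = 8/65 + 2/13 + 16/65 + 22/65 + 38/65 + 1 = 159/65 ≈ 2.446 bits/symbol.

2.446 bits/symbol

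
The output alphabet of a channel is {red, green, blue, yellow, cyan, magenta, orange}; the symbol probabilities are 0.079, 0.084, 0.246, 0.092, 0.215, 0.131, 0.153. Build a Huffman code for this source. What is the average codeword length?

Repeatedly combine the two least-probable nodes; the expected code length is the sum of the merged weights.
merge 79/1000 + 21/250 → 163/1000
merge 23/250 + 131/1000 → 223/1000
merge 153/1000 + 163/1000 → 79/250
merge 43/200 + 223/1000 → 219/500
merge 123/500 + 79/250 → 281/500
merge 219/500 + 281/500 → 1
L = 163/1000 + 223/1000 + 79/250 + 219/500 + 281/500 + 1 = 1351/500 = 2.702 bits/symbol.

2.702 bits/symbol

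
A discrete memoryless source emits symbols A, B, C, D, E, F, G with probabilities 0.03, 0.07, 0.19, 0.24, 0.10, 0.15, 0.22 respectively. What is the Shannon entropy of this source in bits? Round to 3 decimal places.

2.593 bits

H = −Σ pᵢ log₂ pᵢ.
−0.03·log₂(0.03) = 0.1518
−0.07·log₂(0.07) = 0.2686
−0.19·log₂(0.19) = 0.4552
−0.24·log₂(0.24) = 0.4941
−0.10·log₂(0.10) = 0.3322
−0.15·log₂(0.15) = 0.4105
−0.22·log₂(0.22) = 0.4806
Sum ≈ 2.5930 → 2.593 bits.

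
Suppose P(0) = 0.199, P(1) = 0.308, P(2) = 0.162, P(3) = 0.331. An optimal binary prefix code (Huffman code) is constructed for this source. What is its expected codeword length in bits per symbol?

Repeatedly combine the two least-probable nodes; the expected code length is the sum of the merged weights.
merge 81/500 + 199/1000 → 361/1000
merge 77/250 + 331/1000 → 639/1000
merge 361/1000 + 639/1000 → 1
L = 361/1000 + 639/1000 + 1 = 2 bits/symbol.

2 bits/symbol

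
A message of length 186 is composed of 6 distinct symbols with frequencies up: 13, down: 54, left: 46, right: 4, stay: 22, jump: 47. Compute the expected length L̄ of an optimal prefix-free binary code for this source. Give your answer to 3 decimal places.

2.301 bits/symbol

Probabilities are the counts divided by 186.
Repeatedly combine the two least-probable nodes; the expected code length is the sum of the merged weights.
merge 2/93 + 13/186 → 17/186
merge 17/186 + 11/93 → 13/62
merge 13/62 + 23/93 → 85/186
merge 47/186 + 9/31 → 101/186
merge 85/186 + 101/186 → 1
L = 17/186 + 13/62 + 85/186 + 101/186 + 1 = 214/93 ≈ 2.301 bits/symbol.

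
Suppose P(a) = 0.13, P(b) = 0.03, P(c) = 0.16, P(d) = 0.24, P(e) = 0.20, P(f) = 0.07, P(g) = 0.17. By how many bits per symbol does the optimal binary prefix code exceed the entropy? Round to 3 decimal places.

Entropy H = −Σ p log₂ p ≈ 2.6191 bits.
Huffman merges: 3/100+7/100→1/10; 1/10+13/100→23/100; 4/25+17/100→33/100; 1/5+23/100→43/100; 6/25+33/100→57/100; 43/100+57/100→1. L = 133/50 ≈ 2.6600.
L − H = 2.6600 − 2.6191 = 0.041 bits.

0.041 bits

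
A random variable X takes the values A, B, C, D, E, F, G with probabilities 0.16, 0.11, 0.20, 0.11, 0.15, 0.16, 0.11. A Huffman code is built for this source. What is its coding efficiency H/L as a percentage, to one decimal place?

99.0%

Entropy H = −Σ p log₂ p ≈ 2.7718 bits.
Huffman merges: 11/100+11/100→11/50; 11/100+3/20→13/50; 4/25+4/25→8/25; 1/5+11/50→21/50; 13/50+8/25→29/50; 21/50+29/50→1. L = 14/5 ≈ 2.8000.
Efficiency = H/L = 2.7718/2.8000 = 99.0%.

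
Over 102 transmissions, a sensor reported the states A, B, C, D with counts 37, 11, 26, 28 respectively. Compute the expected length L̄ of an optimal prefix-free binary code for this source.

2 bits/symbol

Probabilities are the counts divided by 102.
Repeatedly combine the two least-probable nodes; the expected code length is the sum of the merged weights.
merge 11/102 + 13/51 → 37/102
merge 14/51 + 37/102 → 65/102
merge 37/102 + 65/102 → 1
L = 37/102 + 65/102 + 1 = 2 bits/symbol.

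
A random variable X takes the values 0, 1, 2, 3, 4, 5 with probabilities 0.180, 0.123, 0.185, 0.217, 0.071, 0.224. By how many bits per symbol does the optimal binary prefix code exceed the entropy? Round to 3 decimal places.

0.059 bits

Entropy H = −Σ p log₂ p ≈ 2.5003 bits.
Huffman merges: 71/1000+123/1000→97/500; 9/50+37/200→73/200; 97/500+217/1000→411/1000; 28/125+73/200→589/1000; 411/1000+589/1000→1. L = 2559/1000 ≈ 2.5590.
L − H = 2.5590 − 2.5003 = 0.059 bits.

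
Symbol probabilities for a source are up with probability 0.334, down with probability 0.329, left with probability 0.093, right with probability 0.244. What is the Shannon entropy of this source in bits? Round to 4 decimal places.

H = −Σ pᵢ log₂ pᵢ.
−0.334·log₂(0.334) = 0.5284
−0.329·log₂(0.329) = 0.5277
−0.093·log₂(0.093) = 0.3187
−0.244·log₂(0.244) = 0.4966
Sum ≈ 1.8713 → 1.8713 bits.

1.8713 bits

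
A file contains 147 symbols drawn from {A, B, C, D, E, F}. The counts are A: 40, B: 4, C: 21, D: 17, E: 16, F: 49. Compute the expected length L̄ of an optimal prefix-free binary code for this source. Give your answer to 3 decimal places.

Probabilities are the counts divided by 147.
Repeatedly combine the two least-probable nodes; the expected code length is the sum of the merged weights.
merge 4/147 + 16/147 → 20/147
merge 17/147 + 20/147 → 37/147
merge 1/7 + 37/147 → 58/147
merge 40/147 + 1/3 → 89/147
merge 58/147 + 89/147 → 1
L = 20/147 + 37/147 + 58/147 + 89/147 + 1 = 117/49 ≈ 2.388 bits/symbol.

2.388 bits/symbol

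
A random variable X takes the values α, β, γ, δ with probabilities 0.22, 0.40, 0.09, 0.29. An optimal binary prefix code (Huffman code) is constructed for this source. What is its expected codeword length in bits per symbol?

Repeatedly combine the two least-probable nodes; the expected code length is the sum of the merged weights.
merge 9/100 + 11/50 → 31/100
merge 29/100 + 31/100 → 3/5
merge 2/5 + 3/5 → 1
L = 31/100 + 3/5 + 1 = 191/100 = 1.91 bits/symbol.

1.91 bits/symbol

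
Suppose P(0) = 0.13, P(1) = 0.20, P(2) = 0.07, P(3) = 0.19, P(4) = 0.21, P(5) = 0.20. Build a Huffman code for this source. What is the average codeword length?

2.59 bits/symbol

Repeatedly combine the two least-probable nodes; the expected code length is the sum of the merged weights.
merge 7/100 + 13/100 → 1/5
merge 19/100 + 1/5 → 39/100
merge 1/5 + 1/5 → 2/5
merge 21/100 + 39/100 → 3/5
merge 2/5 + 3/5 → 1
L = 1/5 + 39/100 + 2/5 + 3/5 + 1 = 259/100 = 2.59 bits/symbol.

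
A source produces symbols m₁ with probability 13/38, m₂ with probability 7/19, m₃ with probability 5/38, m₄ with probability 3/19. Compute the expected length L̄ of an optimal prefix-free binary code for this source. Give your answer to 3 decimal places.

Repeatedly combine the two least-probable nodes; the expected code length is the sum of the merged weights.
merge 5/38 + 3/19 → 11/38
merge 11/38 + 13/38 → 12/19
merge 7/19 + 12/19 → 1
L = 11/38 + 12/19 + 1 = 73/38 ≈ 1.921 bits/symbol.

1.921 bits/symbol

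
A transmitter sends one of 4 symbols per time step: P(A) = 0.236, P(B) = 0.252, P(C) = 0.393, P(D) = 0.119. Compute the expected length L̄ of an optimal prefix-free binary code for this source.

1.962 bits/symbol

Repeatedly combine the two least-probable nodes; the expected code length is the sum of the merged weights.
merge 119/1000 + 59/250 → 71/200
merge 63/250 + 71/200 → 607/1000
merge 393/1000 + 607/1000 → 1
L = 71/200 + 607/1000 + 1 = 981/500 = 1.962 bits/symbol.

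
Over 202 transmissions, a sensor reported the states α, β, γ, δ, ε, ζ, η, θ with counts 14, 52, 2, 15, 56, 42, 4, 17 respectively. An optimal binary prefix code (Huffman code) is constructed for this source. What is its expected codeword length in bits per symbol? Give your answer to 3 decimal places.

2.545 bits/symbol

Probabilities are the counts divided by 202.
Repeatedly combine the two least-probable nodes; the expected code length is the sum of the merged weights.
merge 1/101 + 2/101 → 3/101
merge 3/101 + 7/101 → 10/101
merge 15/202 + 17/202 → 16/101
merge 10/101 + 16/101 → 26/101
merge 21/101 + 26/101 → 47/101
merge 26/101 + 28/101 → 54/101
merge 47/101 + 54/101 → 1
L = 3/101 + 10/101 + 16/101 + 26/101 + 47/101 + 54/101 + 1 = 257/101 ≈ 2.545 bits/symbol.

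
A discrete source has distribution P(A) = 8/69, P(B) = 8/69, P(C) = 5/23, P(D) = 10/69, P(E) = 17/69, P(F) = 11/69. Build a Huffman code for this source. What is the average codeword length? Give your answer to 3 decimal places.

2.536 bits/symbol

Repeatedly combine the two least-probable nodes; the expected code length is the sum of the merged weights.
merge 8/69 + 8/69 → 16/69
merge 10/69 + 11/69 → 7/23
merge 5/23 + 16/69 → 31/69
merge 17/69 + 7/23 → 38/69
merge 31/69 + 38/69 → 1
L = 16/69 + 7/23 + 31/69 + 38/69 + 1 = 175/69 ≈ 2.536 bits/symbol.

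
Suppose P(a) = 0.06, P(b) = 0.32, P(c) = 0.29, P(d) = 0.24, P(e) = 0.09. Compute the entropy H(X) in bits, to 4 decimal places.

H = −Σ pᵢ log₂ pᵢ.
−0.06·log₂(0.06) = 0.2435
−0.32·log₂(0.32) = 0.5260
−0.29·log₂(0.29) = 0.5179
−0.24·log₂(0.24) = 0.4941
−0.09·log₂(0.09) = 0.3127
Sum ≈ 2.0943 → 2.0943 bits.

2.0943 bits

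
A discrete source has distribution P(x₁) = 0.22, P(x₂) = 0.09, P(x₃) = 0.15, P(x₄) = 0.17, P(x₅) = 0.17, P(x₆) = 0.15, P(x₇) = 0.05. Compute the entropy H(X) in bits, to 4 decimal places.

H = −Σ pᵢ log₂ pᵢ.
−0.22·log₂(0.22) = 0.4806
−0.09·log₂(0.09) = 0.3127
−0.15·log₂(0.15) = 0.4105
−0.17·log₂(0.17) = 0.4346
−0.17·log₂(0.17) = 0.4346
−0.15·log₂(0.15) = 0.4105
−0.05·log₂(0.05) = 0.2161
Sum ≈ 2.6996 → 2.6996 bits.

2.6996 bits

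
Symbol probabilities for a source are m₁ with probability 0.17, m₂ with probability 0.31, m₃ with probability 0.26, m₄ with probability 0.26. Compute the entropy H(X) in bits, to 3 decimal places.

1.969 bits

H = −Σ pᵢ log₂ pᵢ.
−0.17·log₂(0.17) = 0.4346
−0.31·log₂(0.31) = 0.5238
−0.26·log₂(0.26) = 0.5053
−0.26·log₂(0.26) = 0.5053
Sum ≈ 1.9690 → 1.969 bits.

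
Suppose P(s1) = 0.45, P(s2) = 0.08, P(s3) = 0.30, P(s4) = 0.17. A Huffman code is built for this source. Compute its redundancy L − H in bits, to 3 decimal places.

Entropy H = −Σ p log₂ p ≈ 1.7656 bits.
Huffman merges: 2/25+17/100→1/4; 1/4+3/10→11/20; 9/20+11/20→1. L = 9/5 ≈ 1.8000.
L − H = 1.8000 − 1.7656 = 0.034 bits.

0.034 bits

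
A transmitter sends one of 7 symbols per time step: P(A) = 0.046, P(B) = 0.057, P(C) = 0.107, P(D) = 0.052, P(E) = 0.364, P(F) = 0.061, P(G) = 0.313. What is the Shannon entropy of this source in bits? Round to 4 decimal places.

2.3081 bits

H = −Σ pᵢ log₂ pᵢ.
−0.046·log₂(0.046) = 0.2043
−0.057·log₂(0.057) = 0.2356
−0.107·log₂(0.107) = 0.3450
−0.052·log₂(0.052) = 0.2218
−0.364·log₂(0.364) = 0.5307
−0.061·log₂(0.061) = 0.2461
−0.313·log₂(0.313) = 0.5245
Sum ≈ 2.3081 → 2.3081 bits.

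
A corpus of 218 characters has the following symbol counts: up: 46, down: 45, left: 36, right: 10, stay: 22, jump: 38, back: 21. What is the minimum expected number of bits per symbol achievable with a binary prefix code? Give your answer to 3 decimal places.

2.725 bits/symbol

Probabilities are the counts divided by 218.
Repeatedly combine the two least-probable nodes; the expected code length is the sum of the merged weights.
merge 5/109 + 21/218 → 31/218
merge 11/109 + 31/218 → 53/218
merge 18/109 + 19/109 → 37/109
merge 45/218 + 23/109 → 91/218
merge 53/218 + 37/109 → 127/218
merge 91/218 + 127/218 → 1
L = 31/218 + 53/218 + 37/109 + 91/218 + 127/218 + 1 = 297/109 ≈ 2.725 bits/symbol.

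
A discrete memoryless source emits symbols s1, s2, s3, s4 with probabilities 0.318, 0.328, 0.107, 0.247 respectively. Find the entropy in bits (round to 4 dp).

H = −Σ pᵢ log₂ pᵢ.
−0.318·log₂(0.318) = 0.5256
−0.328·log₂(0.328) = 0.5275
−0.107·log₂(0.107) = 0.3450
−0.247·log₂(0.247) = 0.4983
Sum ≈ 1.8964 → 1.8964 bits.

1.8964 bits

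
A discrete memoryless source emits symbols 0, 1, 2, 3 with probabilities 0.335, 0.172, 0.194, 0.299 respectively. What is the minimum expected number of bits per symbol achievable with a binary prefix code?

2 bits/symbol

Repeatedly combine the two least-probable nodes; the expected code length is the sum of the merged weights.
merge 43/250 + 97/500 → 183/500
merge 299/1000 + 67/200 → 317/500
merge 183/500 + 317/500 → 1
L = 183/500 + 317/500 + 1 = 2 bits/symbol.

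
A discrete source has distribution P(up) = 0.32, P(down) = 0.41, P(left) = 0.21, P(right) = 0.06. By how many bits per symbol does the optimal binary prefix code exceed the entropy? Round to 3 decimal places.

Entropy H = −Σ p log₂ p ≈ 1.7698 bits.
Huffman merges: 3/50+21/100→27/100; 27/100+8/25→59/100; 41/100+59/100→1. L = 93/50 ≈ 1.8600.
L − H = 1.8600 − 1.7698 = 0.090 bits.

0.090 bits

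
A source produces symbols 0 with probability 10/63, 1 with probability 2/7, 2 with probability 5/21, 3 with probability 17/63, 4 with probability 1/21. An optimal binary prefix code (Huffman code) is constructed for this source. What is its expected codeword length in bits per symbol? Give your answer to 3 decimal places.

Repeatedly combine the two least-probable nodes; the expected code length is the sum of the merged weights.
merge 1/21 + 10/63 → 13/63
merge 13/63 + 5/21 → 4/9
merge 17/63 + 2/7 → 5/9
merge 4/9 + 5/9 → 1
L = 13/63 + 4/9 + 5/9 + 1 = 139/63 ≈ 2.206 bits/symbol.

2.206 bits/symbol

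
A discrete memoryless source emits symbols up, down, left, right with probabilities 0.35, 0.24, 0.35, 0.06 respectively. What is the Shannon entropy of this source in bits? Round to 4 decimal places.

H = −Σ pᵢ log₂ pᵢ.
−0.35·log₂(0.35) = 0.5301
−0.24·log₂(0.24) = 0.4941
−0.35·log₂(0.35) = 0.5301
−0.06·log₂(0.06) = 0.2435
Sum ≈ 1.7979 → 1.7979 bits.

1.7979 bits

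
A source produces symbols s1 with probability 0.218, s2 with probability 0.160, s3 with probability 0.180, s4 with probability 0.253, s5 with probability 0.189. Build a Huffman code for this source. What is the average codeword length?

2.34 bits/symbol

Repeatedly combine the two least-probable nodes; the expected code length is the sum of the merged weights.
merge 4/25 + 9/50 → 17/50
merge 189/1000 + 109/500 → 407/1000
merge 253/1000 + 17/50 → 593/1000
merge 407/1000 + 593/1000 → 1
L = 17/50 + 407/1000 + 593/1000 + 1 = 117/50 = 2.34 bits/symbol.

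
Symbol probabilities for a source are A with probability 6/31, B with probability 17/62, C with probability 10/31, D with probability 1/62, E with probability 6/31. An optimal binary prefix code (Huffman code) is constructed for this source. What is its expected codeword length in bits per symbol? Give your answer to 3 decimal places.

Repeatedly combine the two least-probable nodes; the expected code length is the sum of the merged weights.
merge 1/62 + 6/31 → 13/62
merge 6/31 + 13/62 → 25/62
merge 17/62 + 10/31 → 37/62
merge 25/62 + 37/62 → 1
L = 13/62 + 25/62 + 37/62 + 1 = 137/62 ≈ 2.210 bits/symbol.

2.210 bits/symbol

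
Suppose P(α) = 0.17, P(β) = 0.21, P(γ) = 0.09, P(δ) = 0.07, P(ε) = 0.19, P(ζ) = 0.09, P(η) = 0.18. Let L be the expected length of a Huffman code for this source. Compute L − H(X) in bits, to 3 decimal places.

0.058 bits

Entropy H = −Σ p log₂ p ≈ 2.7018 bits.
Huffman merges: 7/100+9/100→4/25; 9/100+4/25→1/4; 17/100+9/50→7/20; 19/100+21/100→2/5; 1/4+7/20→3/5; 2/5+3/5→1. L = 69/25 ≈ 2.7600.
L − H = 2.7600 − 2.7018 = 0.058 bits.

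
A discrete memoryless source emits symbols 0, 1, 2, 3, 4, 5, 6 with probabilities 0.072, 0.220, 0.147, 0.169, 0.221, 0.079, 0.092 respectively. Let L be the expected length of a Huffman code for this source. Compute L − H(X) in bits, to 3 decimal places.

Entropy H = −Σ p log₂ p ≈ 2.6813 bits.
Huffman merges: 9/125+79/1000→151/1000; 23/250+147/1000→239/1000; 151/1000+169/1000→8/25; 11/50+221/1000→441/1000; 239/1000+8/25→559/1000; 441/1000+559/1000→1. L = 271/100 ≈ 2.7100.
L − H = 2.7100 − 2.6813 = 0.029 bits.

0.029 bits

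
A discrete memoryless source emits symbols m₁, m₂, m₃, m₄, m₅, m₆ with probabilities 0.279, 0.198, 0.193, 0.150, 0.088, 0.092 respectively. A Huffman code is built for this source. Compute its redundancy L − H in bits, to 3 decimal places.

Entropy H = −Σ p log₂ p ≈ 2.4703 bits.
Huffman merges: 11/125+23/250→9/50; 3/20+9/50→33/100; 193/1000+99/500→391/1000; 279/1000+33/100→609/1000; 391/1000+609/1000→1. L = 251/100 ≈ 2.5100.
L − H = 2.5100 − 2.4703 = 0.040 bits.

0.040 bits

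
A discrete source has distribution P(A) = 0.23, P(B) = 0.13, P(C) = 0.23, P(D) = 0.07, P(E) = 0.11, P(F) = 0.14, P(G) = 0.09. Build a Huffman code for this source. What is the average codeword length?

Repeatedly combine the two least-probable nodes; the expected code length is the sum of the merged weights.
merge 7/100 + 9/100 → 4/25
merge 11/100 + 13/100 → 6/25
merge 7/50 + 4/25 → 3/10
merge 23/100 + 23/100 → 23/50
merge 6/25 + 3/10 → 27/50
merge 23/50 + 27/50 → 1
L = 4/25 + 6/25 + 3/10 + 23/50 + 27/50 + 1 = 27/10 = 2.7 bits/symbol.

2.7 bits/symbol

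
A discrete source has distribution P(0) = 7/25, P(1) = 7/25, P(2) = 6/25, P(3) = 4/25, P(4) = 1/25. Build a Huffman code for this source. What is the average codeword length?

2.2 bits/symbol

Repeatedly combine the two least-probable nodes; the expected code length is the sum of the merged weights.
merge 1/25 + 4/25 → 1/5
merge 1/5 + 6/25 → 11/25
merge 7/25 + 7/25 → 14/25
merge 11/25 + 14/25 → 1
L = 1/5 + 11/25 + 14/25 + 1 = 11/5 = 2.2 bits/symbol.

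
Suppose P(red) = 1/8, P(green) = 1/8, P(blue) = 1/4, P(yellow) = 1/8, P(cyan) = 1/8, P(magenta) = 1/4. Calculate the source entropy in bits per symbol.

2.5 bits

Each probability is a power of 1/2, so log₂(1/p) is an integer.
H = Σ p·log₂(1/p) = 1/8·3 + 1/8·3 + 1/4·2 + 1/8·3 + 1/8·3 + 1/4·2 = 2.5 bits.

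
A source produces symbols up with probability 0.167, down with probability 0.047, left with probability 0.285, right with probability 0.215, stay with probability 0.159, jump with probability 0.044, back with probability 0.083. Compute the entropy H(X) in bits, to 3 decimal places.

H = −Σ pᵢ log₂ pᵢ.
−0.167·log₂(0.167) = 0.4312
−0.047·log₂(0.047) = 0.2073
−0.285·log₂(0.285) = 0.5161
−0.215·log₂(0.215) = 0.4768
−0.159·log₂(0.159) = 0.4218
−0.044·log₂(0.044) = 0.1983
−0.083·log₂(0.083) = 0.2980
Sum ≈ 2.5496 → 2.550 bits.

2.550 bits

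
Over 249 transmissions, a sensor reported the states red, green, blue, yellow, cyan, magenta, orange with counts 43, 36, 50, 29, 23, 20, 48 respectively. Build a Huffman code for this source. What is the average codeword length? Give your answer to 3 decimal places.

2.779 bits/symbol

Probabilities are the counts divided by 249.
Repeatedly combine the two least-probable nodes; the expected code length is the sum of the merged weights.
merge 20/249 + 23/249 → 43/249
merge 29/249 + 12/83 → 65/249
merge 43/249 + 43/249 → 86/249
merge 16/83 + 50/249 → 98/249
merge 65/249 + 86/249 → 151/249
merge 98/249 + 151/249 → 1
L = 43/249 + 65/249 + 86/249 + 98/249 + 151/249 + 1 = 692/249 ≈ 2.779 bits/symbol.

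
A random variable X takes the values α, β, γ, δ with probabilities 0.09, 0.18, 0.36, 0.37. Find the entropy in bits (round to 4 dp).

1.8193 bits

H = −Σ pᵢ log₂ pᵢ.
−0.09·log₂(0.09) = 0.3127
−0.18·log₂(0.18) = 0.4453
−0.36·log₂(0.36) = 0.5306
−0.37·log₂(0.37) = 0.5307
Sum ≈ 1.8193 → 1.8193 bits.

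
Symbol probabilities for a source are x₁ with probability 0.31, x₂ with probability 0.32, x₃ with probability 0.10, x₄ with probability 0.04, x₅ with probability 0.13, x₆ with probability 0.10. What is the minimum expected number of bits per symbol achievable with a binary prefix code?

2.37 bits/symbol

Repeatedly combine the two least-probable nodes; the expected code length is the sum of the merged weights.
merge 1/25 + 1/10 → 7/50
merge 1/10 + 13/100 → 23/100
merge 7/50 + 23/100 → 37/100
merge 31/100 + 8/25 → 63/100
merge 37/100 + 63/100 → 1
L = 7/50 + 23/100 + 37/100 + 63/100 + 1 = 237/100 = 2.37 bits/symbol.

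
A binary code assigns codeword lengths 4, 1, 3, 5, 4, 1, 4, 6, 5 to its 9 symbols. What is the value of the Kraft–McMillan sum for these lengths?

1.390625

With common denominator 2^6 = 64: Σ 2^(−ℓᵢ) = 4/64 + 32/64 + 8/64 + 2/64 + 4/64 + 32/64 + 4/64 + 1/64 + 2/64 = 89/64 = 1.390625.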